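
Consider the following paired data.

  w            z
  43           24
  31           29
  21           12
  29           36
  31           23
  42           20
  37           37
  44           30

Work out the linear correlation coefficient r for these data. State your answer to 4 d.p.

n = 8, Σw = 278, Σz = 211, Σw² = 10122, Σz² = 6055, Σwz = 7469
nΣwz − ΣwΣz = 59752 − 58658 = 1094
nΣw² − (Σw)² = 80976 − 77284 = 3692; nΣz² − (Σz)² = 48440 − 44521 = 3919
r = 1094 / √(3692 × 3919) = 1094 / 3803.8070 ≈ 0.2876

0.2876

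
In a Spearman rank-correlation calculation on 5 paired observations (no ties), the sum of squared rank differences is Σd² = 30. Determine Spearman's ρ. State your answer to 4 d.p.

-0.5000

ρ = 1 − 6Σd² / [n(n²−1)] = 1 − 6×30 / (5×24)
  = 1 − 180/120 = 1 − 1.50000 ≈ -0.5000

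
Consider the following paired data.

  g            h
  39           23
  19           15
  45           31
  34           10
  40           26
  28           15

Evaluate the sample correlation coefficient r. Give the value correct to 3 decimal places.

n = 6, Σg = 205, Σh = 120, Σg² = 7447, Σh² = 2716, Σgh = 4377
nΣgh − ΣgΣh = 26262 − 24600 = 1662
nΣg² − (Σg)² = 44682 − 42025 = 2657; nΣh² − (Σh)² = 16296 − 14400 = 1896
r = 1662 / √(2657 × 1896) = 1662 / 2244.4759 ≈ 0.740

0.740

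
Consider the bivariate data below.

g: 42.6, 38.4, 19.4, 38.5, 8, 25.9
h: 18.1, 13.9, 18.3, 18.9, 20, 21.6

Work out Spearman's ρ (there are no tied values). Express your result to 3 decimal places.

Rank g: 6, 4, 2, 5, 1, 3
Rank h: 2, 1, 3, 4, 5, 6
d = rank(g) − rank(h): 4, 3, -1, 1, -4, -3; Σd² = 52
ρ = 1 − 6Σd² / [n(n²−1)] = 1 − 6×52 / (6×35) = 1 − 312/210 ≈ -0.486

-0.486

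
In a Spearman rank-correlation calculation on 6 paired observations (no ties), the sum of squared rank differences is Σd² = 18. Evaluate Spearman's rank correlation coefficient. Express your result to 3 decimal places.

0.486

ρ = 1 − 6Σd² / [n(n²−1)] = 1 − 6×18 / (6×35)
  = 1 − 108/210 = 1 − 0.5143 ≈ 0.486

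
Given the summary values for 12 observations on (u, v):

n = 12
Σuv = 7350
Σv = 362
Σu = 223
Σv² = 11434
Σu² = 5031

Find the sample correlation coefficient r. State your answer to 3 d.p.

0.923

r = (nΣuv − ΣuΣv) / √[(nΣu² − (Σu)²)(nΣv² − (Σv)²)]
Numerator: 12×7350 − 223×362 = 7474
Denominator: √[(60372 − 49729)(137208 − 131044)] = √[10643 × 6164] = 8099.5958
r = 7474 / 8099.5958 ≈ 0.923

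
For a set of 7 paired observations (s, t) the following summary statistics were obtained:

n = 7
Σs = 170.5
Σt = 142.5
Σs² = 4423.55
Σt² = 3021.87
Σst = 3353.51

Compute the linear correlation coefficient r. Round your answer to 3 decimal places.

r = (nΣst − ΣsΣt) / √[(nΣs² − (Σs)²)(nΣt² − (Σt)²)]
Numerator: 7×3353.51 − 170.5×142.5 = -821.68
Denominator: √[(30964.85 − 29070.25)(21153.09 − 20306.25)] = √[1894.6 × 846.84] = 1266.6582
r = -821.68 / 1266.6582 ≈ -0.649

-0.649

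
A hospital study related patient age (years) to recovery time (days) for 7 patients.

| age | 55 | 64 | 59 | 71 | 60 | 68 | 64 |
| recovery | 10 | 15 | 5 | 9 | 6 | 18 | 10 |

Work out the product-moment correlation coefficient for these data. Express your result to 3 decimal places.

0.452

n = 7, Σx = 441, Σy = 73, Σx² = 27963, Σy² = 891, Σxy = 4668
nΣxy − ΣxΣy = 32676 − 32193 = 483
nΣx² − (Σx)² = 195741 − 194481 = 1260; nΣy² − (Σy)² = 6237 − 5329 = 908
r = 483 / √(1260 × 908) = 483 / 1069.6168 ≈ 0.452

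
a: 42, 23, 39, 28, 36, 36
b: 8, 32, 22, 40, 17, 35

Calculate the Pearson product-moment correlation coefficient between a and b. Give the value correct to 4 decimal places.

-0.7275

n = 6, Σa = 204, Σb = 154, Σa² = 7190, Σb² = 4686, Σab = 4922
nΣab − ΣaΣb = 29532 − 31416 = -1884
nΣa² − (Σa)² = 43140 − 41616 = 1524; nΣb² − (Σb)² = 28116 − 23716 = 4400
r = -1884 / √(1524 × 4400) = -1884 / 2589.5173 ≈ -0.7275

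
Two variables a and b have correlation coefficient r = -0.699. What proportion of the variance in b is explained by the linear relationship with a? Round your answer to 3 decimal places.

r² = (-0.699)² = 0.489

0.489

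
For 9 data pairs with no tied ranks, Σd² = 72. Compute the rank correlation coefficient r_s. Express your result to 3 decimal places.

0.400

ρ = 1 − 6Σd² / [n(n²−1)] = 1 − 6×72 / (9×80)
  = 1 − 432/720 = 1 − 0.6000 ≈ 0.400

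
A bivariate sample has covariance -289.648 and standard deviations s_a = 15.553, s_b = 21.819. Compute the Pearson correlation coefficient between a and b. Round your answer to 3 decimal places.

r = Cov(a,b) / (s_a · s_b) = -289.648 / (15.553 × 21.819)
  = -289.648 / 339.3509 ≈ -0.854

-0.854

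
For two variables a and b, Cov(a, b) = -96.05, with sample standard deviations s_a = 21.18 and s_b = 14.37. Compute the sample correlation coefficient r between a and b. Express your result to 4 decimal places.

-0.3156

r = Cov(a,b) / (s_a · s_b) = -96.05 / (21.18 × 14.37)
  = -96.05 / 304.3566 ≈ -0.3156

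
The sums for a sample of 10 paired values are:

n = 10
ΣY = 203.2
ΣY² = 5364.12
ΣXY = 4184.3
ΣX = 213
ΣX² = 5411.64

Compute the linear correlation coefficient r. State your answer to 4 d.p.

-0.1384

r = (nΣXY − ΣXΣY) / √[(nΣX² − (ΣX)²)(nΣY² − (ΣY)²)]
Numerator: 10×4184.3 − 213×203.2 = -1438.6
Denominator: √[(54116.4 − 45369)(53641.2 − 41290.24)] = √[8747.4 × 12350.96] = 10394.1708
r = -1438.6 / 10394.1708 ≈ -0.1384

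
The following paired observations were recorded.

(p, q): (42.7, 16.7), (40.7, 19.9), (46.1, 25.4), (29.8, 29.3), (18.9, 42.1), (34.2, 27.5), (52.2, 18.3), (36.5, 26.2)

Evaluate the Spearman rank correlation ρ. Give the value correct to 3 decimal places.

-0.881

Rank p: 6, 5, 7, 2, 1, 3, 8, 4
Rank q: 1, 3, 4, 7, 8, 6, 2, 5
d = rank(p) − rank(q): 5, 2, 3, -5, -7, -3, 6, -1; Σd² = 158
ρ = 1 − 6Σd² / [n(n²−1)] = 1 − 6×158 / (8×63) = 1 − 948/504 ≈ -0.881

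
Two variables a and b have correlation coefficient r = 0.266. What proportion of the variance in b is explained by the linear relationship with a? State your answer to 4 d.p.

0.0708

r² = (0.266)² = 0.0708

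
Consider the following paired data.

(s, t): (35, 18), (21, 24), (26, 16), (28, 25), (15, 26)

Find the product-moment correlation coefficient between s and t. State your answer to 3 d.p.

-0.629

n = 5, Σs = 125, Σt = 109, Σs² = 3351, Σt² = 2457, Σst = 2640
nΣst − ΣsΣt = 13200 − 13625 = -425
nΣs² − (Σs)² = 16755 − 15625 = 1130; nΣt² − (Σt)² = 12285 − 11881 = 404
r = -425 / √(1130 × 404) = -425 / 675.6626 ≈ -0.629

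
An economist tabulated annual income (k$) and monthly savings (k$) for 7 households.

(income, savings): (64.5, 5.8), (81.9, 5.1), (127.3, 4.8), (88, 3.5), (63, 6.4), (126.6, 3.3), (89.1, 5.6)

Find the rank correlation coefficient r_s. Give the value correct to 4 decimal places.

Rank income: 2, 3, 7, 4, 1, 6, 5
Rank savings: 6, 4, 3, 2, 7, 1, 5
d = rank(income) − rank(savings): -4, -1, 4, 2, -6, 5, 0; Σd² = 98
ρ = 1 − 6Σd² / [n(n²−1)] = 1 − 6×98 / (7×48) = 1 − 588/336 ≈ -0.7500

-0.7500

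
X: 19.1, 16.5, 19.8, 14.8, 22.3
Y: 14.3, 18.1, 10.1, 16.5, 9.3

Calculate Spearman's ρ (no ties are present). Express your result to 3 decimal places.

Rank X: 3, 2, 4, 1, 5
Rank Y: 3, 5, 2, 4, 1
d = rank(X) − rank(Y): 0, -3, 2, -3, 4; Σd² = 38
ρ = 1 − 6Σd² / [n(n²−1)] = 1 − 6×38 / (5×24) = 1 − 228/120 ≈ -0.900

-0.900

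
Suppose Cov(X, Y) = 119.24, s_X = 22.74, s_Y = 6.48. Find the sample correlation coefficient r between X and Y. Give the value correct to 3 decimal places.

0.809

r = Cov(X,Y) / (s_X · s_Y) = 119.24 / (22.74 × 6.48)
  = 119.24 / 147.3552 ≈ 0.809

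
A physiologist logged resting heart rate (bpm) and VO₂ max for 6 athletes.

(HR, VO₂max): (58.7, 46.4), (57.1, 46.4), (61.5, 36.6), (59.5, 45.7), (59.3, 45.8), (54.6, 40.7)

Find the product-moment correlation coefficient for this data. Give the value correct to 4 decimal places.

-0.1920

n = 6, Σx = 350.7, Σy = 261.6, Σx² = 20526.25, Σy² = 11488.1, Σxy = 15281.33
nΣxy − ΣxΣy = 91687.98 − 91743.12 = -55.14
nΣx² − (Σx)² = 123157.5 − 122990.49 = 167.01; nΣy² − (Σy)² = 68928.6 − 68434.56 = 494.04
r = -55.14 / √(167.01 × 494.04) = -55.14 / 287.2449 ≈ -0.1920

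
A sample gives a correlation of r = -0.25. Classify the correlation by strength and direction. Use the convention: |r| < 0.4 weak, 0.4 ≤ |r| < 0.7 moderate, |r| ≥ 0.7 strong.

weak negative

r = -0.25 < 0 so the relationship is negative.
|r| = 0.25, which falls in the weak range.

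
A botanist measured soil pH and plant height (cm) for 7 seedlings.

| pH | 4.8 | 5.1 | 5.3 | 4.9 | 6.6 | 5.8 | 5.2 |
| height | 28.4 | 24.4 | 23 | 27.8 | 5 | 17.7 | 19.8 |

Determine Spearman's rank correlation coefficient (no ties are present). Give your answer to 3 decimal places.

Rank pH: 1, 3, 5, 2, 7, 6, 4
Rank height: 7, 5, 4, 6, 1, 2, 3
d = rank(pH) − rank(height): -6, -2, 1, -4, 6, 4, 1; Σd² = 110
ρ = 1 − 6Σd² / [n(n²−1)] = 1 − 6×110 / (7×48) = 1 − 660/336 ≈ -0.964

-0.964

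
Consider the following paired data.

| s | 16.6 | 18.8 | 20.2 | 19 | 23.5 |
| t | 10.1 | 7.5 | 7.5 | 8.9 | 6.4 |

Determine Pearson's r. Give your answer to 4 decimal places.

n = 5, Σs = 98.1, Σt = 40.4, Σs² = 1950.29, Σt² = 334.68, Σst = 779.66
nΣst − ΣsΣt = 3898.3 − 3963.24 = -64.94
nΣs² − (Σs)² = 9751.45 − 9623.61 = 127.84; nΣt² − (Σt)² = 1673.4 − 1632.16 = 41.24
r = -64.94 / √(127.84 × 41.24) = -64.94 / 72.6094 ≈ -0.8944

-0.8944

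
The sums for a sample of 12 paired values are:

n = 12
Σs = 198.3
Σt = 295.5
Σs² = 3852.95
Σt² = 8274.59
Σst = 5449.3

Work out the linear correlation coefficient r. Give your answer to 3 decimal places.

r = (nΣst − ΣsΣt) / √[(nΣs² − (Σs)²)(nΣt² − (Σt)²)]
Numerator: 12×5449.3 − 198.3×295.5 = 6793.95
Denominator: √[(46235.4 − 39322.89)(99295.08 − 87320.25)] = √[6912.51 × 11974.83] = 9098.1389
r = 6793.95 / 9098.1389 ≈ 0.747

0.747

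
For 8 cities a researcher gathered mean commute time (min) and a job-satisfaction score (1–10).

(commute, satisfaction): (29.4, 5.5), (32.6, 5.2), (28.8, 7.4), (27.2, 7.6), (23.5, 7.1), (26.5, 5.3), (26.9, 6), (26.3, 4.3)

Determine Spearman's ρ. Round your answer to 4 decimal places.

0.0238

Rank commute: 7, 8, 6, 5, 1, 3, 4, 2
Rank satisfaction: 4, 2, 7, 8, 6, 3, 5, 1
d = rank(commute) − rank(satisfaction): 3, 6, -1, -3, -5, 0, -1, 1; Σd² = 82
ρ = 1 − 6Σd² / [n(n²−1)] = 1 − 6×82 / (8×63) = 1 − 492/504 ≈ 0.0238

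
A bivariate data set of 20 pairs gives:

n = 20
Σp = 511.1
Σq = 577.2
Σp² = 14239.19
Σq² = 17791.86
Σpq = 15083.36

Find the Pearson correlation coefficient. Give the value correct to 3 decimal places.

r = (nΣpq − ΣpΣq) / √[(nΣp² − (Σp)²)(nΣq² − (Σq)²)]
Numerator: 20×15083.36 − 511.1×577.2 = 6660.28
Denominator: √[(284783.8 − 261223.21)(355837.2 − 333159.84)] = √[23560.59 × 22677.36] = 23114.7568
r = 6660.28 / 23114.7568 ≈ 0.288

0.288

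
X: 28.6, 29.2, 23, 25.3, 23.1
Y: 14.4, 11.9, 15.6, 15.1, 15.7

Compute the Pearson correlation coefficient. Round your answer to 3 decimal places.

n = 5, ΣX = 129.2, ΣY = 72.7, ΣX² = 3373.3, ΣY² = 1066.83, ΣXY = 1862.82
nΣXY − ΣXΣY = 9314.1 − 9392.84 = -78.74
nΣX² − (ΣX)² = 16866.5 − 16692.64 = 173.86; nΣY² − (ΣY)² = 5334.15 − 5285.29 = 48.86
r = -78.74 / √(173.86 × 48.86) = -78.74 / 92.1672 ≈ -0.854

-0.854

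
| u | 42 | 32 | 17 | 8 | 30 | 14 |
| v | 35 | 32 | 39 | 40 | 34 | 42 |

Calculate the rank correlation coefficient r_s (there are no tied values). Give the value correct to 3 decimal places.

-0.771

Rank u: 6, 5, 3, 1, 4, 2
Rank v: 3, 1, 4, 5, 2, 6
d = rank(u) − rank(v): 3, 4, -1, -4, 2, -4; Σd² = 62
ρ = 1 − 6Σd² / [n(n²−1)] = 1 − 6×62 / (6×35) = 1 − 372/210 ≈ -0.771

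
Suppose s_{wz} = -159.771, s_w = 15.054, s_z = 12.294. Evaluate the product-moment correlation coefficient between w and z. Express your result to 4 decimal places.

-0.8633

r = Cov(w,z) / (s_w · s_z) = -159.771 / (15.054 × 12.294)
  = -159.771 / 185.0739 ≈ -0.8633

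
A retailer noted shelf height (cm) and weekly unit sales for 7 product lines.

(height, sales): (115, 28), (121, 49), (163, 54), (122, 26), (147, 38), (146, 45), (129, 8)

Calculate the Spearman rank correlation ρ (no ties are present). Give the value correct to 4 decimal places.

0.3929

Rank height: 1, 2, 7, 3, 6, 5, 4
Rank sales: 3, 6, 7, 2, 4, 5, 1
d = rank(height) − rank(sales): -2, -4, 0, 1, 2, 0, 3; Σd² = 34
ρ = 1 − 6Σd² / [n(n²−1)] = 1 − 6×34 / (7×48) = 1 − 204/336 ≈ 0.3929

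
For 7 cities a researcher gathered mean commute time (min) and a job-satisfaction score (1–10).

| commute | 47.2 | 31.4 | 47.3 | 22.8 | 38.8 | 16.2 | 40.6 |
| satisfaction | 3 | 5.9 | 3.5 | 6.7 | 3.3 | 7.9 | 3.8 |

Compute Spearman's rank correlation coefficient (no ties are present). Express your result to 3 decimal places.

-0.821

Rank commute: 6, 3, 7, 2, 4, 1, 5
Rank satisfaction: 1, 5, 3, 6, 2, 7, 4
d = rank(commute) − rank(satisfaction): 5, -2, 4, -4, 2, -6, 1; Σd² = 102
ρ = 1 − 6Σd² / [n(n²−1)] = 1 − 6×102 / (7×48) = 1 − 612/336 ≈ -0.821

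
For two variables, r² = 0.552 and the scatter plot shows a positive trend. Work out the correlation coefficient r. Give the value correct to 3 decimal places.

0.743

|r| = √0.552 = 0.743
The association is positive, so r = 0.743.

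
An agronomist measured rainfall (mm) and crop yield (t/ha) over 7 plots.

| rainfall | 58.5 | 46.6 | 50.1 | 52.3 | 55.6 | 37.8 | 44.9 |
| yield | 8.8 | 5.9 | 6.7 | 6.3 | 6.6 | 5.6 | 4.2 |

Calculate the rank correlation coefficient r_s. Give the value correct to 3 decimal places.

0.857

Rank rainfall: 7, 3, 4, 5, 6, 1, 2
Rank yield: 7, 3, 6, 4, 5, 2, 1
d = rank(rainfall) − rank(yield): 0, 0, -2, 1, 1, -1, 1; Σd² = 8
ρ = 1 − 6Σd² / [n(n²−1)] = 1 − 6×8 / (7×48) = 1 − 48/336 ≈ 0.857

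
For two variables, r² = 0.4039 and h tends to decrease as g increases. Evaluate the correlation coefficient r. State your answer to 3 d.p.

|r| = √0.4039 = 0.636
The association is negative, so r = −0.636.

-0.636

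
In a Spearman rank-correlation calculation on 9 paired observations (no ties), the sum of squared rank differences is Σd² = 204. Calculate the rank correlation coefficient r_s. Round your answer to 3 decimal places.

ρ = 1 − 6Σd² / [n(n²−1)] = 1 − 6×204 / (9×80)
  = 1 − 1224/720 = 1 − 1.7000 ≈ -0.700

-0.700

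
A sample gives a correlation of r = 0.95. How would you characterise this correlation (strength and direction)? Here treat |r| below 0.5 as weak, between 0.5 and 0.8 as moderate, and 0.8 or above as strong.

strong positive

r = 0.95 > 0 so the relationship is positive.
|r| = 0.95, which falls in the strong range.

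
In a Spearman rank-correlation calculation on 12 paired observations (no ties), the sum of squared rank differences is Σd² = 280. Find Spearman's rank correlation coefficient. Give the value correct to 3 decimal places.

ρ = 1 − 6Σd² / [n(n²−1)] = 1 − 6×280 / (12×143)
  = 1 − 1680/1716 = 1 − 0.9790 ≈ 0.021

0.021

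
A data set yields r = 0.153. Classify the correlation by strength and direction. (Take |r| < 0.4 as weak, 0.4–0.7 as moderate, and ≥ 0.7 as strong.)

weak positive

r = 0.153 > 0 so the relationship is positive.
|r| = 0.153, which falls in the weak range.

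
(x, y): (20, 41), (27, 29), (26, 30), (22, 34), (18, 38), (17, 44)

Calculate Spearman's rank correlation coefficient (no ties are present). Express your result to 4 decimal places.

-0.9429

Rank x: 3, 6, 5, 4, 2, 1
Rank y: 5, 1, 2, 3, 4, 6
d = rank(x) − rank(y): -2, 5, 3, 1, -2, -5; Σd² = 68
ρ = 1 − 6Σd² / [n(n²−1)] = 1 − 6×68 / (6×35) = 1 − 408/210 ≈ -0.9429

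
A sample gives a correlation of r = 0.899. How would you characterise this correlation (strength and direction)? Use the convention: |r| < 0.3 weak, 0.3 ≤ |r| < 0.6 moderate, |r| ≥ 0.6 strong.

r = 0.899 > 0 so the relationship is positive.
|r| = 0.899, which falls in the strong range.

strong positive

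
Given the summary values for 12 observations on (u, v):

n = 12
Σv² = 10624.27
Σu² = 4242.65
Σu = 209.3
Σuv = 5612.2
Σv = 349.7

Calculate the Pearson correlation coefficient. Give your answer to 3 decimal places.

r = (nΣuv − ΣuΣv) / √[(nΣu² − (Σu)²)(nΣv² − (Σv)²)]
Numerator: 12×5612.2 − 209.3×349.7 = -5845.81
Denominator: √[(50911.8 − 43806.49)(127491.24 − 122290.09)] = √[7105.31 × 5201.15] = 6079.1268
r = -5845.81 / 6079.1268 ≈ -0.962

-0.962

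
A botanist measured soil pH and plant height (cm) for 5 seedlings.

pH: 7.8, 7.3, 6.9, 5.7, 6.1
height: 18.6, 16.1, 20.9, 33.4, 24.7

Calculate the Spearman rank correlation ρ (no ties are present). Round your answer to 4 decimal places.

-0.9000

Rank pH: 5, 4, 3, 1, 2
Rank height: 2, 1, 3, 5, 4
d = rank(pH) − rank(height): 3, 3, 0, -4, -2; Σd² = 38
ρ = 1 − 6Σd² / [n(n²−1)] = 1 − 6×38 / (5×24) = 1 − 228/120 ≈ -0.9000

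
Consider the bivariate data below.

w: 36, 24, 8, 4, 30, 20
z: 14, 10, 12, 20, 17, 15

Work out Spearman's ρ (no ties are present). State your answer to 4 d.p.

Rank w: 6, 4, 2, 1, 5, 3
Rank z: 3, 1, 2, 6, 5, 4
d = rank(w) − rank(z): 3, 3, 0, -5, 0, -1; Σd² = 44
ρ = 1 − 6Σd² / [n(n²−1)] = 1 − 6×44 / (6×35) = 1 − 264/210 ≈ -0.2571

-0.2571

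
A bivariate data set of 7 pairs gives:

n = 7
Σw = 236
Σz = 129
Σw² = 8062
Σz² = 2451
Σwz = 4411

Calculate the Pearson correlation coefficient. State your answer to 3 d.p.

r = (nΣwz − ΣwΣz) / √[(nΣw² − (Σw)²)(nΣz² − (Σz)²)]
Numerator: 7×4411 − 236×129 = 433
Denominator: √[(56434 − 55696)(17157 − 16641)] = √[738 × 516] = 617.0964
r = 433 / 617.0964 ≈ 0.702

0.702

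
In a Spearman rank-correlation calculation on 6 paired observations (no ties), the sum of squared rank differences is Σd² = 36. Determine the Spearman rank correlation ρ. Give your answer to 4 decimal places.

-0.0286

ρ = 1 − 6Σd² / [n(n²−1)] = 1 − 6×36 / (6×35)
  = 1 − 216/210 = 1 − 1.02857 ≈ -0.0286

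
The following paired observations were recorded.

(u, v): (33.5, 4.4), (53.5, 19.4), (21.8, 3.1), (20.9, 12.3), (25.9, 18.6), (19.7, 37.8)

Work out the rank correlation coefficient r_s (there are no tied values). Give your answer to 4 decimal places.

Rank u: 5, 6, 3, 2, 4, 1
Rank v: 2, 5, 1, 3, 4, 6
d = rank(u) − rank(v): 3, 1, 2, -1, 0, -5; Σd² = 40
ρ = 1 − 6Σd² / [n(n²−1)] = 1 − 6×40 / (6×35) = 1 − 240/210 ≈ -0.1429

-0.1429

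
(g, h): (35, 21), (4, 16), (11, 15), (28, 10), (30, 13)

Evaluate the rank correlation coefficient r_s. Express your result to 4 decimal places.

Rank g: 5, 1, 2, 3, 4
Rank h: 5, 4, 3, 1, 2
d = rank(g) − rank(h): 0, -3, -1, 2, 2; Σd² = 18
ρ = 1 − 6Σd² / [n(n²−1)] = 1 − 6×18 / (5×24) = 1 − 108/120 ≈ 0.1000

0.1000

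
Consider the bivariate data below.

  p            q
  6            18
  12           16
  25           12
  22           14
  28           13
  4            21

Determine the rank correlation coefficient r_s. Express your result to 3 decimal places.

Rank p: 2, 3, 5, 4, 6, 1
Rank q: 5, 4, 1, 3, 2, 6
d = rank(p) − rank(q): -3, -1, 4, 1, 4, -5; Σd² = 68
ρ = 1 − 6Σd² / [n(n²−1)] = 1 − 6×68 / (6×35) = 1 − 408/210 ≈ -0.943

-0.943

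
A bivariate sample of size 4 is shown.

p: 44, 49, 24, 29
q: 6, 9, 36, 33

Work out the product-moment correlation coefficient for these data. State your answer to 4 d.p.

-0.9642

n = 4, Σp = 146, Σq = 84, Σp² = 5754, Σq² = 2502, Σpq = 2526
nΣpq − ΣpΣq = 10104 − 12264 = -2160
nΣp² − (Σp)² = 23016 − 21316 = 1700; nΣq² − (Σq)² = 10008 − 7056 = 2952
r = -2160 / √(1700 × 2952) = -2160 / 2240.1786 ≈ -0.9642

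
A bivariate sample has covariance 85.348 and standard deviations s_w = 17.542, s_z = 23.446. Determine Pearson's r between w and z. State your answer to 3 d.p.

0.208

r = Cov(w,z) / (s_w · s_z) = 85.348 / (17.542 × 23.446)
  = 85.348 / 411.2897 ≈ 0.208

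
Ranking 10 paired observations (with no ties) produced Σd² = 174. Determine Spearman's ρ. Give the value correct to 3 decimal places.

ρ = 1 − 6Σd² / [n(n²−1)] = 1 − 6×174 / (10×99)
  = 1 − 1044/990 = 1 − 1.0545 ≈ -0.055

-0.055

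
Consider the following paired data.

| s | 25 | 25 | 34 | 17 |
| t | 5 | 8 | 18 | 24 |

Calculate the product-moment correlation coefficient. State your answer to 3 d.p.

-0.238

n = 4, Σs = 101, Σt = 55, Σs² = 2695, Σt² = 989, Σst = 1345
nΣst − ΣsΣt = 5380 − 5555 = -175
nΣs² − (Σs)² = 10780 − 10201 = 579; nΣt² − (Σt)² = 3956 − 3025 = 931
r = -175 / √(579 × 931) = -175 / 734.1996 ≈ -0.238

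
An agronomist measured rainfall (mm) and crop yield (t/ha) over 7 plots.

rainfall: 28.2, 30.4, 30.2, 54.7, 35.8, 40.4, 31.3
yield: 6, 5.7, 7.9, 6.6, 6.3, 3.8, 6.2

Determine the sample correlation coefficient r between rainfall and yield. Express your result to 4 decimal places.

n = 7, Σx = 251, Σy = 42.5, Σx² = 9517.02, Σy² = 267.03, Σxy = 1515.2
nΣxy − ΣxΣy = 10606.4 − 10667.5 = -61.1
nΣx² − (Σx)² = 66619.14 − 63001 = 3618.14; nΣy² − (Σy)² = 1869.21 − 1806.25 = 62.96
r = -61.1 / √(3618.14 × 62.96) = -61.1 / 477.2820 ≈ -0.1280

-0.1280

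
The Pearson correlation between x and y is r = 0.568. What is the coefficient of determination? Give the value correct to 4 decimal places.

r² = (0.568)² = 0.3226

0.3226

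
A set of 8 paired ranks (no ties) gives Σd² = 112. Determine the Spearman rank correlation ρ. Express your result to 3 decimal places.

-0.333

ρ = 1 − 6Σd² / [n(n²−1)] = 1 − 6×112 / (8×63)
  = 1 − 672/504 = 1 − 1.3333 ≈ -0.333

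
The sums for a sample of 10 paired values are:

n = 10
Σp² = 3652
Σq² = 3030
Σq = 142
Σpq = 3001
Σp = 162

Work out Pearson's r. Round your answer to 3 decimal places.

0.686

r = (nΣpq − ΣpΣq) / √[(nΣp² − (Σp)²)(nΣq² − (Σq)²)]
Numerator: 10×3001 − 162×142 = 7006
Denominator: √[(36520 − 26244)(30300 − 20164)] = √[10276 × 10136] = 10205.7599
r = 7006 / 10205.7599 ≈ 0.686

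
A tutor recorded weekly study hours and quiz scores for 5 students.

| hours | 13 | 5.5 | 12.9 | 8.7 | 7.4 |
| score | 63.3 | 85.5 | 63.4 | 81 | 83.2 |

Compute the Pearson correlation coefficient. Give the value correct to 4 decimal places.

-0.9795

n = 5, Σx = 47.5, Σy = 376.4, Σx² = 496.11, Σy² = 28819.94, Σxy = 3431.39
nΣxy − ΣxΣy = 17156.95 − 17879 = -722.05
nΣx² − (Σx)² = 2480.55 − 2256.25 = 224.3; nΣy² − (Σy)² = 144099.7 − 141676.96 = 2422.74
r = -722.05 / √(224.3 × 2422.74) = -722.05 / 737.1707 ≈ -0.9795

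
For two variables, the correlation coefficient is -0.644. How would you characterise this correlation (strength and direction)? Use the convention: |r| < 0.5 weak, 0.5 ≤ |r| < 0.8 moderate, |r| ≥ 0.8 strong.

moderate negative

r = -0.644 < 0 so the relationship is negative.
|r| = 0.644, which falls in the moderate range.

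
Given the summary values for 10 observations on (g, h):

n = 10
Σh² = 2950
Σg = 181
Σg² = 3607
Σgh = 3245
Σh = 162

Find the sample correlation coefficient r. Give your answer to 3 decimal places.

r = (nΣgh − ΣgΣh) / √[(nΣg² − (Σg)²)(nΣh² − (Σh)²)]
Numerator: 10×3245 − 181×162 = 3128
Denominator: √[(36070 − 32761)(29500 − 26244)] = √[3309 × 3256] = 3282.3930
r = 3128 / 3282.3930 ≈ 0.953

0.953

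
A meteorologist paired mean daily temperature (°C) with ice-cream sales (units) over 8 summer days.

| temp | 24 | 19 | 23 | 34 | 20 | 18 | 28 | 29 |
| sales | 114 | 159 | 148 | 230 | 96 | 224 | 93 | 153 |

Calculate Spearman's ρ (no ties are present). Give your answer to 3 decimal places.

Rank temp: 5, 2, 4, 8, 3, 1, 6, 7
Rank sales: 3, 6, 4, 8, 2, 7, 1, 5
d = rank(temp) − rank(sales): 2, -4, 0, 0, 1, -6, 5, 2; Σd² = 86
ρ = 1 − 6Σd² / [n(n²−1)] = 1 − 6×86 / (8×63) = 1 − 516/504 ≈ -0.024

-0.024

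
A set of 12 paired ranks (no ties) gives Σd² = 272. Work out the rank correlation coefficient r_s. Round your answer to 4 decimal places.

0.0490

ρ = 1 − 6Σd² / [n(n²−1)] = 1 − 6×272 / (12×143)
  = 1 − 1632/1716 = 1 − 0.95105 ≈ 0.0490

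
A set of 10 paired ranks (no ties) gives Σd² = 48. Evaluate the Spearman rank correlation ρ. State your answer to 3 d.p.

ρ = 1 − 6Σd² / [n(n²−1)] = 1 − 6×48 / (10×99)
  = 1 − 288/990 = 1 − 0.2909 ≈ 0.709

0.709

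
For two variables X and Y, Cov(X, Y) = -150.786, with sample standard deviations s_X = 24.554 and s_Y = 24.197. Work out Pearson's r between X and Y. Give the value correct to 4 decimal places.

r = Cov(X,Y) / (s_X · s_Y) = -150.786 / (24.554 × 24.197)
  = -150.786 / 594.1331 ≈ -0.2538

-0.2538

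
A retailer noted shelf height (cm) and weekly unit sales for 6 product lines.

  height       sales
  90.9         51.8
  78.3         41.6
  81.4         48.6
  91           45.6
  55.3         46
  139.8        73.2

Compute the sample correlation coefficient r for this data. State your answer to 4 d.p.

0.8890

n = 6, Σx = 536.7, Σy = 306.8, Σx² = 51902.79, Σy² = 16329.36, Σxy = 28848.7
nΣxy − ΣxΣy = 173092.2 − 164659.56 = 8432.64
nΣx² − (Σx)² = 311416.74 − 288046.89 = 23369.85; nΣy² − (Σy)² = 97976.16 − 94126.24 = 3849.92
r = 8432.64 / √(23369.85 × 3849.92) = 8432.64 / 9485.3599 ≈ 0.8890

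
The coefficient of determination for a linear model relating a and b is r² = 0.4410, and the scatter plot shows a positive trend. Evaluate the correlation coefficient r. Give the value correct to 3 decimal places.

0.664

|r| = √0.4410 = 0.664
The association is positive, so r = 0.664.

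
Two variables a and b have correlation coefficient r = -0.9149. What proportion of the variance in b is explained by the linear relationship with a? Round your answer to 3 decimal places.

r² = (-0.9149)² = 0.837

0.837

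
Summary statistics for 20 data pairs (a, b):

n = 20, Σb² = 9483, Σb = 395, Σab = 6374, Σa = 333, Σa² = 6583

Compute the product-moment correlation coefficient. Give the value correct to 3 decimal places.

r = (nΣab − ΣaΣb) / √[(nΣa² − (Σa)²)(nΣb² − (Σb)²)]
Numerator: 20×6374 − 333×395 = -4055
Denominator: √[(131660 − 110889)(189660 − 156025)] = √[20771 × 33635] = 26431.6588
r = -4055 / 26431.6588 ≈ -0.153

-0.153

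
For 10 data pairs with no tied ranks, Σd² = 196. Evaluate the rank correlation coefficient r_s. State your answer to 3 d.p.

ρ = 1 − 6Σd² / [n(n²−1)] = 1 − 6×196 / (10×99)
  = 1 − 1176/990 = 1 − 1.1879 ≈ -0.188

-0.188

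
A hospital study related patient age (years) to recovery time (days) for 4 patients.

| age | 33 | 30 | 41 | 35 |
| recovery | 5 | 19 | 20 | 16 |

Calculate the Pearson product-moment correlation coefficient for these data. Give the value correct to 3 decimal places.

0.313

n = 4, Σx = 139, Σy = 60, Σx² = 4895, Σy² = 1042, Σxy = 2115
nΣxy − ΣxΣy = 8460 − 8340 = 120
nΣx² − (Σx)² = 19580 − 19321 = 259; nΣy² − (Σy)² = 4168 − 3600 = 568
r = 120 / √(259 × 568) = 120 / 383.5518 ≈ 0.313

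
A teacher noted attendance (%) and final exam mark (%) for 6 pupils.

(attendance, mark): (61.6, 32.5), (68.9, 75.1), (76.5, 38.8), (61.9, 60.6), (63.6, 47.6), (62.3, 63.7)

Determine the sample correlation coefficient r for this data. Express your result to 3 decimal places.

-0.110

n = 6, Σx = 394.8, Σy = 318.3, Σx² = 26151.88, Σy² = 18197.51, Σxy = 20891.6
nΣxy − ΣxΣy = 125349.6 − 125664.84 = -315.24
nΣx² − (Σx)² = 156911.28 − 155867.04 = 1044.24; nΣy² − (Σy)² = 109185.06 − 101314.89 = 7870.17
r = -315.24 / √(1044.24 × 7870.17) = -315.24 / 2866.7658 ≈ -0.110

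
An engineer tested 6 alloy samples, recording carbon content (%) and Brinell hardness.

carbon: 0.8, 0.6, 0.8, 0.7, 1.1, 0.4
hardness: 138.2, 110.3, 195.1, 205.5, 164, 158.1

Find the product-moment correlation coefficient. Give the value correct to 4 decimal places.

n = 6, Σx = 4.4, Σy = 971.2, Σx² = 3.5, Σy² = 163451.2, Σxy = 720.31
nΣxy − ΣxΣy = 4321.86 − 4273.28 = 48.58
nΣx² − (Σx)² = 21 − 19.36 = 1.64; nΣy² − (Σy)² = 980707.2 − 943229.44 = 37477.76
r = 48.58 / √(1.64 × 37477.76) = 48.58 / 247.9184 ≈ 0.1960

0.1960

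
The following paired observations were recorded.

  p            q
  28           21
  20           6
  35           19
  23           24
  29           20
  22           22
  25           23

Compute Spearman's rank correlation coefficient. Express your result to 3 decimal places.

Rank p: 5, 1, 7, 3, 6, 2, 4
Rank q: 4, 1, 2, 7, 3, 5, 6
d = rank(p) − rank(q): 1, 0, 5, -4, 3, -3, -2; Σd² = 64
ρ = 1 − 6Σd² / [n(n²−1)] = 1 − 6×64 / (7×48) = 1 − 384/336 ≈ -0.143

-0.143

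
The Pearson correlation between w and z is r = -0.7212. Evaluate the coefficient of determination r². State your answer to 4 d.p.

0.5201

r² = (-0.7212)² = 0.5201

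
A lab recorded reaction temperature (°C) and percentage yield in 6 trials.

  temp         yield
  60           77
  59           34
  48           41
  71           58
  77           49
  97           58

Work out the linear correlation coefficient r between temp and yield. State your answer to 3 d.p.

0.264

n = 6, Σx = 412, Σy = 317, Σx² = 29764, Σy² = 17895, Σxy = 22111
nΣxy − ΣxΣy = 132666 − 130604 = 2062
nΣx² − (Σx)² = 178584 − 169744 = 8840; nΣy² − (Σy)² = 107370 − 100489 = 6881
r = 2062 / √(8840 × 6881) = 2062 / 7799.2333 ≈ 0.264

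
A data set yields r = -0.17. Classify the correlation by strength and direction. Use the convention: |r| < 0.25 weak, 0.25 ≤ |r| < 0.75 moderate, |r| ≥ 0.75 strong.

weak negative

r = -0.17 < 0 so the relationship is negative.
|r| = 0.17, which falls in the weak range.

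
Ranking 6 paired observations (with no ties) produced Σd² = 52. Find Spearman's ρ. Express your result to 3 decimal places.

ρ = 1 − 6Σd² / [n(n²−1)] = 1 − 6×52 / (6×35)
  = 1 − 312/210 = 1 − 1.4857 ≈ -0.486

-0.486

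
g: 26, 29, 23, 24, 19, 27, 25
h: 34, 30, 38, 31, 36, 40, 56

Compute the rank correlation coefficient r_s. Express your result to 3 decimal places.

-0.214

Rank g: 5, 7, 2, 3, 1, 6, 4
Rank h: 3, 1, 5, 2, 4, 6, 7
d = rank(g) − rank(h): 2, 6, -3, 1, -3, 0, -3; Σd² = 68
ρ = 1 − 6Σd² / [n(n²−1)] = 1 − 6×68 / (7×48) = 1 − 408/336 ≈ -0.214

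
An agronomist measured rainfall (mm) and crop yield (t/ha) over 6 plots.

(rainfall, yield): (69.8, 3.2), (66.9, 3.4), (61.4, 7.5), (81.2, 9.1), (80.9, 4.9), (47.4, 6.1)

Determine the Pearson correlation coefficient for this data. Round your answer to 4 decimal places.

n = 6, Σx = 407.6, Σy = 34.2, Σx² = 28502.62, Σy² = 222.08, Σxy = 2335.79
nΣxy − ΣxΣy = 14014.74 − 13939.92 = 74.82
nΣx² − (Σx)² = 171015.72 − 166137.76 = 4877.96; nΣy² − (Σy)² = 1332.48 − 1169.64 = 162.84
r = 74.82 / √(4877.96 × 162.84) = 74.82 / 891.2502 ≈ 0.0839

0.0839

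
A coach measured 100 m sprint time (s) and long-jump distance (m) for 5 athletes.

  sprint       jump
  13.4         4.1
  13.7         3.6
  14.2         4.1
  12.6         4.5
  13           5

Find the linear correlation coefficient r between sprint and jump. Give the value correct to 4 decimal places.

-0.6302

n = 5, Σx = 66.9, Σy = 21.3, Σx² = 896.65, Σy² = 91.83, Σxy = 284.18
nΣxy − ΣxΣy = 1420.9 − 1424.97 = -4.07
nΣx² − (Σx)² = 4483.25 − 4475.61 = 7.64; nΣy² − (Σy)² = 459.15 − 453.69 = 5.46
r = -4.07 / √(7.64 × 5.46) = -4.07 / 6.4587 ≈ -0.6302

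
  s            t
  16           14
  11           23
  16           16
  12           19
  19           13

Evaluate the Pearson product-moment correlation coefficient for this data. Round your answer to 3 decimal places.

-0.941

n = 5, Σs = 74, Σt = 85, Σs² = 1138, Σt² = 1511, Σst = 1208
nΣst − ΣsΣt = 6040 − 6290 = -250
nΣs² − (Σs)² = 5690 − 5476 = 214; nΣt² − (Σt)² = 7555 − 7225 = 330
r = -250 / √(214 × 330) = -250 / 265.7442 ≈ -0.941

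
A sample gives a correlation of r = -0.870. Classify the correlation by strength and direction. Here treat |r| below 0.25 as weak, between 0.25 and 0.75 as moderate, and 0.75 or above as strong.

strong negative

r = -0.870 < 0 so the relationship is negative.
|r| = 0.870, which falls in the strong range.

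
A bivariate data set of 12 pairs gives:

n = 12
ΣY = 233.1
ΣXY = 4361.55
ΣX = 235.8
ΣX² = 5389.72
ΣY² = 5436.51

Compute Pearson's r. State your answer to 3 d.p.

r = (nΣXY − ΣXΣY) / √[(nΣX² − (ΣX)²)(nΣY² − (ΣY)²)]
Numerator: 12×4361.55 − 235.8×233.1 = -2626.38
Denominator: √[(64676.64 − 55601.64)(65238.12 − 54335.61)] = √[9075 × 10902.51] = 9946.8728
r = -2626.38 / 9946.8728 ≈ -0.264

-0.264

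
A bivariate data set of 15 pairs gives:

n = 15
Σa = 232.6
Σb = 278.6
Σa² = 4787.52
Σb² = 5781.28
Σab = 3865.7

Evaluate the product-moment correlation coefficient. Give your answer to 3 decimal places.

r = (nΣab − ΣaΣb) / √[(nΣa² − (Σa)²)(nΣb² − (Σb)²)]
Numerator: 15×3865.7 − 232.6×278.6 = -6816.86
Denominator: √[(71812.8 − 54102.76)(86719.2 − 77617.96)] = √[17710.04 × 9101.24] = 12695.7995
r = -6816.86 / 12695.7995 ≈ -0.537

-0.537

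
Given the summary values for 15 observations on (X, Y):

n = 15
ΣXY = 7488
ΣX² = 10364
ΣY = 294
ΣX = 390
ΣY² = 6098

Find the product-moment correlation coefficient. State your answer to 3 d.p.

r = (nΣXY − ΣXΣY) / √[(nΣX² − (ΣX)²)(nΣY² − (ΣY)²)]
Numerator: 15×7488 − 390×294 = -2340
Denominator: √[(155460 − 152100)(91470 − 86436)] = √[3360 × 5034] = 4112.6925
r = -2340 / 4112.6925 ≈ -0.569

-0.569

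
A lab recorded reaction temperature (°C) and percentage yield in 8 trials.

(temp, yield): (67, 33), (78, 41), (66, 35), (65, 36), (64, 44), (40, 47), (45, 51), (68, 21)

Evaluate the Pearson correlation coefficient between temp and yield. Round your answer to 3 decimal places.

-0.604

n = 8, Σx = 493, Σy = 308, Σx² = 31499, Σy² = 12478, Σxy = 18478
nΣxy − ΣxΣy = 147824 − 151844 = -4020
nΣx² − (Σx)² = 251992 − 243049 = 8943; nΣy² − (Σy)² = 99824 − 94864 = 4960
r = -4020 / √(8943 × 4960) = -4020 / 6660.1261 ≈ -0.604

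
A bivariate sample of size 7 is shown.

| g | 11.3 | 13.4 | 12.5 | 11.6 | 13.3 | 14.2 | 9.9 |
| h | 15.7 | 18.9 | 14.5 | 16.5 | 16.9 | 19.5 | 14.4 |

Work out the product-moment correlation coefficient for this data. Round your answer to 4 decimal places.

0.8012

n = 7, Σg = 86.2, Σh = 116.4, Σg² = 1074.6, Σh² = 1959.42, Σgh = 1447.55
nΣgh − ΣgΣh = 10132.85 − 10033.68 = 99.17
nΣg² − (Σg)² = 7522.2 − 7430.44 = 91.76; nΣh² − (Σh)² = 13715.94 − 13548.96 = 166.98
r = 99.17 / √(91.76 × 166.98) = 99.17 / 123.7824 ≈ 0.8012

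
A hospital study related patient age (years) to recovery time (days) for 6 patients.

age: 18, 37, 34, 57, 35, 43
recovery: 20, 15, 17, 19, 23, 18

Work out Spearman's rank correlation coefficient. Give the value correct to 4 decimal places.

-0.2000

Rank age: 1, 4, 2, 6, 3, 5
Rank recovery: 5, 1, 2, 4, 6, 3
d = rank(age) − rank(recovery): -4, 3, 0, 2, -3, 2; Σd² = 42
ρ = 1 − 6Σd² / [n(n²−1)] = 1 − 6×42 / (6×35) = 1 − 252/210 ≈ -0.2000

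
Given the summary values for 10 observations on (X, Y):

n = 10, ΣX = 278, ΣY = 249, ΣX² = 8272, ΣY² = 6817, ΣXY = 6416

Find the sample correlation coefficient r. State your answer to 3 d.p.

-0.874

r = (nΣXY − ΣXΣY) / √[(nΣX² − (ΣX)²)(nΣY² − (ΣY)²)]
Numerator: 10×6416 − 278×249 = -5062
Denominator: √[(82720 − 77284)(68170 − 62001)] = √[5436 × 6169] = 5790.9139
r = -5062 / 5790.9139 ≈ -0.874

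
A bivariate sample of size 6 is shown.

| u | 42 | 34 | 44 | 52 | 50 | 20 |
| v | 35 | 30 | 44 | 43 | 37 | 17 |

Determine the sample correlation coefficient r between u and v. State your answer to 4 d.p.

0.9232

n = 6, Σu = 242, Σv = 206, Σu² = 10460, Σv² = 7568, Σuv = 8852
nΣuv − ΣuΣv = 53112 − 49852 = 3260
nΣu² − (Σu)² = 62760 − 58564 = 4196; nΣv² − (Σv)² = 45408 − 42436 = 2972
r = 3260 / √(4196 × 2972) = 3260 / 3531.3612 ≈ 0.9232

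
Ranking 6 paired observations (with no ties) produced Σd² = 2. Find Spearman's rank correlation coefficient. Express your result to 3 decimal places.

0.943

ρ = 1 − 6Σd² / [n(n²−1)] = 1 − 6×2 / (6×35)
  = 1 − 12/210 = 1 − 0.0571 ≈ 0.943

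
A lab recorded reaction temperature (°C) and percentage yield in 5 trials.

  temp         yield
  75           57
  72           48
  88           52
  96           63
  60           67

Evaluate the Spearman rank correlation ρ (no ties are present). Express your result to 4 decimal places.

-0.1000

Rank temp: 3, 2, 4, 5, 1
Rank yield: 3, 1, 2, 4, 5
d = rank(temp) − rank(yield): 0, 1, 2, 1, -4; Σd² = 22
ρ = 1 − 6Σd² / [n(n²−1)] = 1 − 6×22 / (5×24) = 1 − 132/120 ≈ -0.1000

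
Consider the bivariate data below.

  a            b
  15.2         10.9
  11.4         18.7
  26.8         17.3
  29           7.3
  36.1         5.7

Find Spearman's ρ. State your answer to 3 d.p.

Rank a: 2, 1, 3, 4, 5
Rank b: 3, 5, 4, 2, 1
d = rank(a) − rank(b): -1, -4, -1, 2, 4; Σd² = 38
ρ = 1 − 6Σd² / [n(n²−1)] = 1 − 6×38 / (5×24) = 1 − 228/120 ≈ -0.900

-0.900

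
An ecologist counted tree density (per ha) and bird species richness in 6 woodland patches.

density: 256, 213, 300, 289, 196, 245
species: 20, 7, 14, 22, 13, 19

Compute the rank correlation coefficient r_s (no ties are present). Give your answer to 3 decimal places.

Rank density: 4, 2, 6, 5, 1, 3
Rank species: 5, 1, 3, 6, 2, 4
d = rank(density) − rank(species): -1, 1, 3, -1, -1, -1; Σd² = 14
ρ = 1 − 6Σd² / [n(n²−1)] = 1 − 6×14 / (6×35) = 1 − 84/210 ≈ 0.600

0.600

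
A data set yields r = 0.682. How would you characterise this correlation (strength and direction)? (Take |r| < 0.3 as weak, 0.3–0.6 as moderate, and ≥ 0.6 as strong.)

strong positive

r = 0.682 > 0 so the relationship is positive.
|r| = 0.682, which falls in the strong range.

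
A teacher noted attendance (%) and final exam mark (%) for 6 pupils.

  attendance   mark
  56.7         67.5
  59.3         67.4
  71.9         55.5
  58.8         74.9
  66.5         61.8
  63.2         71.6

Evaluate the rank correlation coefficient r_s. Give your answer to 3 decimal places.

Rank attendance: 1, 3, 6, 2, 5, 4
Rank mark: 4, 3, 1, 6, 2, 5
d = rank(attendance) − rank(mark): -3, 0, 5, -4, 3, -1; Σd² = 60
ρ = 1 − 6Σd² / [n(n²−1)] = 1 − 6×60 / (6×35) = 1 − 360/210 ≈ -0.714

-0.714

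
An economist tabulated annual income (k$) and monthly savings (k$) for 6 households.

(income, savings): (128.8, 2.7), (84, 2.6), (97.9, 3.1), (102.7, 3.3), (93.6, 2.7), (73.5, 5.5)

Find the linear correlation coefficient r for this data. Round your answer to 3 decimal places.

n = 6, Σx = 580.5, Σy = 19.9, Σx² = 57940.35, Σy² = 72.09, Σxy = 1865.53
nΣxy − ΣxΣy = 11193.18 − 11551.95 = -358.77
nΣx² − (Σx)² = 347642.1 − 336980.25 = 10661.85; nΣy² − (Σy)² = 432.54 − 396.01 = 36.53
r = -358.77 / √(10661.85 × 36.53) = -358.77 / 624.0812 ≈ -0.575

-0.575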